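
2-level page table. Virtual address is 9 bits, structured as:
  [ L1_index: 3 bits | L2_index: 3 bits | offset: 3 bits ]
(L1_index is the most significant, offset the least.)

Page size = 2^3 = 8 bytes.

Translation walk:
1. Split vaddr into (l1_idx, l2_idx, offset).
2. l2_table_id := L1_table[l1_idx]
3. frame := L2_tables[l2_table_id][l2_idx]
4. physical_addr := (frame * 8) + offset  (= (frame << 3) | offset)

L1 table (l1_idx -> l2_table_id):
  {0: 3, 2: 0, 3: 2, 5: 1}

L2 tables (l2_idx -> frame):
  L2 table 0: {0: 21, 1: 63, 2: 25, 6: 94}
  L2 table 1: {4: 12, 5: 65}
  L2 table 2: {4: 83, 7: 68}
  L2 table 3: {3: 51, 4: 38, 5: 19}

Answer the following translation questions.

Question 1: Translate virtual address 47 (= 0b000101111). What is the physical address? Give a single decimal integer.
Answer: 159

Derivation:
vaddr = 47 = 0b000101111
Split: l1_idx=0, l2_idx=5, offset=7
L1[0] = 3
L2[3][5] = 19
paddr = 19 * 8 + 7 = 159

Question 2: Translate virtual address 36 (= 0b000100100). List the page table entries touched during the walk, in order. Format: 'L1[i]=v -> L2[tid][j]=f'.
Answer: L1[0]=3 -> L2[3][4]=38

Derivation:
vaddr = 36 = 0b000100100
Split: l1_idx=0, l2_idx=4, offset=4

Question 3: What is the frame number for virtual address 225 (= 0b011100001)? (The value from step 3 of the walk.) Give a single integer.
vaddr = 225: l1_idx=3, l2_idx=4
L1[3] = 2; L2[2][4] = 83

Answer: 83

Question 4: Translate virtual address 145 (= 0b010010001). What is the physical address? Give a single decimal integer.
Answer: 201

Derivation:
vaddr = 145 = 0b010010001
Split: l1_idx=2, l2_idx=2, offset=1
L1[2] = 0
L2[0][2] = 25
paddr = 25 * 8 + 1 = 201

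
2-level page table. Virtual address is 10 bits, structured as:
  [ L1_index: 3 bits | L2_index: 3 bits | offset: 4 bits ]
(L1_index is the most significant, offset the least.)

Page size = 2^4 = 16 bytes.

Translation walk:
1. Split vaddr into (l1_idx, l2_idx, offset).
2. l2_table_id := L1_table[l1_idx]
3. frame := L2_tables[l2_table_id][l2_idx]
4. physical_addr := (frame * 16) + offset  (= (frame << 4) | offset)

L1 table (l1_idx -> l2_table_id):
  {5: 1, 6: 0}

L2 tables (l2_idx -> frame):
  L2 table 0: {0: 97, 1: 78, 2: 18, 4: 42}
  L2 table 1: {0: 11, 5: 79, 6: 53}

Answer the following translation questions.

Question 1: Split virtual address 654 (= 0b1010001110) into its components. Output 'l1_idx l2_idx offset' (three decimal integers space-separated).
Answer: 5 0 14

Derivation:
vaddr = 654 = 0b1010001110
  top 3 bits -> l1_idx = 5
  next 3 bits -> l2_idx = 0
  bottom 4 bits -> offset = 14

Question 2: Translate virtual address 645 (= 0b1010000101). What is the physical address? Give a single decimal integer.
vaddr = 645 = 0b1010000101
Split: l1_idx=5, l2_idx=0, offset=5
L1[5] = 1
L2[1][0] = 11
paddr = 11 * 16 + 5 = 181

Answer: 181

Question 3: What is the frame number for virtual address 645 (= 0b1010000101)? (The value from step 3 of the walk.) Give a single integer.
Answer: 11

Derivation:
vaddr = 645: l1_idx=5, l2_idx=0
L1[5] = 1; L2[1][0] = 11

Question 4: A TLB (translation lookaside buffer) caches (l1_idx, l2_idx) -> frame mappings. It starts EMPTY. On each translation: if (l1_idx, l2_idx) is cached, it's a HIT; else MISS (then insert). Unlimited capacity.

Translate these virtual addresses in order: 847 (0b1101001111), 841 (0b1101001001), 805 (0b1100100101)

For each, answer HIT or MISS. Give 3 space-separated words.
vaddr=847: (6,4) not in TLB -> MISS, insert
vaddr=841: (6,4) in TLB -> HIT
vaddr=805: (6,2) not in TLB -> MISS, insert

Answer: MISS HIT MISS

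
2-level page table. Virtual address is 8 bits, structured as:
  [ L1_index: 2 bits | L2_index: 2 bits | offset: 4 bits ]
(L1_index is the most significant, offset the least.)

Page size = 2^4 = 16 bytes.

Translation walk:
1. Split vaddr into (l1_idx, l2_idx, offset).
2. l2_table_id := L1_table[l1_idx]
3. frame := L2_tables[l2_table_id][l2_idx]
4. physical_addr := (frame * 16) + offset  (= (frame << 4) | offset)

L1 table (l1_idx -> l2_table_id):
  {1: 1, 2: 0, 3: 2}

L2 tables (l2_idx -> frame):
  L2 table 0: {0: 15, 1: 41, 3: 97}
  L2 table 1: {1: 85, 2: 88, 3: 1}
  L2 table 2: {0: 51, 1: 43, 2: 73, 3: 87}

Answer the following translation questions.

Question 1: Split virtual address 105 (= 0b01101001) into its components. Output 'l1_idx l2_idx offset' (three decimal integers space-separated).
Answer: 1 2 9

Derivation:
vaddr = 105 = 0b01101001
  top 2 bits -> l1_idx = 1
  next 2 bits -> l2_idx = 2
  bottom 4 bits -> offset = 9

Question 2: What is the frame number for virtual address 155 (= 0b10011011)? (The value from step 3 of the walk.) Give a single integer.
Answer: 41

Derivation:
vaddr = 155: l1_idx=2, l2_idx=1
L1[2] = 0; L2[0][1] = 41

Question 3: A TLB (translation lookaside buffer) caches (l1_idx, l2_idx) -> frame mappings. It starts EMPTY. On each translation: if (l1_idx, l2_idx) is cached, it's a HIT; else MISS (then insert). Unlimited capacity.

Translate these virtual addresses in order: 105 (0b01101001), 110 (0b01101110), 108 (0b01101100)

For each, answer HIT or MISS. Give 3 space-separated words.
Answer: MISS HIT HIT

Derivation:
vaddr=105: (1,2) not in TLB -> MISS, insert
vaddr=110: (1,2) in TLB -> HIT
vaddr=108: (1,2) in TLB -> HIT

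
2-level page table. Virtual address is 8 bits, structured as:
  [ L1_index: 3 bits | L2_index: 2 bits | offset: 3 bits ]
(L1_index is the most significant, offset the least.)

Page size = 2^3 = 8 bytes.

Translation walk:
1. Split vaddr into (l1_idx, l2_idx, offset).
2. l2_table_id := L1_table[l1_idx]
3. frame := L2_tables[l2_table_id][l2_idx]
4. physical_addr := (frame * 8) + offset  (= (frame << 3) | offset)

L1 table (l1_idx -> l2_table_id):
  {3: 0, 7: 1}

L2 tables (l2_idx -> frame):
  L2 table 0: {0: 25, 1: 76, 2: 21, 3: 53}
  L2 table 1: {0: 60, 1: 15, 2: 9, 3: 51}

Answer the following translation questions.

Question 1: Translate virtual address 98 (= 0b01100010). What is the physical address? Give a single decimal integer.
Answer: 202

Derivation:
vaddr = 98 = 0b01100010
Split: l1_idx=3, l2_idx=0, offset=2
L1[3] = 0
L2[0][0] = 25
paddr = 25 * 8 + 2 = 202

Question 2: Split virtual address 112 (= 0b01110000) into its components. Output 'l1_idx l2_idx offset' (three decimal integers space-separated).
Answer: 3 2 0

Derivation:
vaddr = 112 = 0b01110000
  top 3 bits -> l1_idx = 3
  next 2 bits -> l2_idx = 2
  bottom 3 bits -> offset = 0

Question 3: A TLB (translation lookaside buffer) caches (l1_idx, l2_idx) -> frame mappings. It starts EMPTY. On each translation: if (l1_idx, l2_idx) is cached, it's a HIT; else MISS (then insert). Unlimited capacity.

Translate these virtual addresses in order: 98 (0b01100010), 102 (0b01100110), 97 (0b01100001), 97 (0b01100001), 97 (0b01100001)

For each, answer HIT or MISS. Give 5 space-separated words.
Answer: MISS HIT HIT HIT HIT

Derivation:
vaddr=98: (3,0) not in TLB -> MISS, insert
vaddr=102: (3,0) in TLB -> HIT
vaddr=97: (3,0) in TLB -> HIT
vaddr=97: (3,0) in TLB -> HIT
vaddr=97: (3,0) in TLB -> HIT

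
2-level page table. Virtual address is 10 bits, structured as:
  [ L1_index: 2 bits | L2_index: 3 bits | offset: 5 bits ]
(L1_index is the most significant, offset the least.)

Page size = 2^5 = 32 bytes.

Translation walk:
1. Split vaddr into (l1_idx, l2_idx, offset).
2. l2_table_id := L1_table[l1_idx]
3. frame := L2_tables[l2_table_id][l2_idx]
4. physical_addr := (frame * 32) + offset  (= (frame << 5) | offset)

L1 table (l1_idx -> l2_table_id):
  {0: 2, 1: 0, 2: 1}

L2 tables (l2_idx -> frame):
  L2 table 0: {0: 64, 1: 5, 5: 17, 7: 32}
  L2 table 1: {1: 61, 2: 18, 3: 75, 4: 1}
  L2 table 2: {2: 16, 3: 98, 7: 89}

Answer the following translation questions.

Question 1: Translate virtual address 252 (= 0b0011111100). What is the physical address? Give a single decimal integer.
Answer: 2876

Derivation:
vaddr = 252 = 0b0011111100
Split: l1_idx=0, l2_idx=7, offset=28
L1[0] = 2
L2[2][7] = 89
paddr = 89 * 32 + 28 = 2876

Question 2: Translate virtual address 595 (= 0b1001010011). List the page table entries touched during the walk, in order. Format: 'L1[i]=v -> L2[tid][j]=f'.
Answer: L1[2]=1 -> L2[1][2]=18

Derivation:
vaddr = 595 = 0b1001010011
Split: l1_idx=2, l2_idx=2, offset=19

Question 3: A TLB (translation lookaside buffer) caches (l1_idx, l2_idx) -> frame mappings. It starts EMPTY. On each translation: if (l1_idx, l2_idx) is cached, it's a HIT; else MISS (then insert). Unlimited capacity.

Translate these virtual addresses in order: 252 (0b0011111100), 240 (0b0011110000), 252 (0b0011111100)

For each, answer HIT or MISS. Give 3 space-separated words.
Answer: MISS HIT HIT

Derivation:
vaddr=252: (0,7) not in TLB -> MISS, insert
vaddr=240: (0,7) in TLB -> HIT
vaddr=252: (0,7) in TLB -> HIT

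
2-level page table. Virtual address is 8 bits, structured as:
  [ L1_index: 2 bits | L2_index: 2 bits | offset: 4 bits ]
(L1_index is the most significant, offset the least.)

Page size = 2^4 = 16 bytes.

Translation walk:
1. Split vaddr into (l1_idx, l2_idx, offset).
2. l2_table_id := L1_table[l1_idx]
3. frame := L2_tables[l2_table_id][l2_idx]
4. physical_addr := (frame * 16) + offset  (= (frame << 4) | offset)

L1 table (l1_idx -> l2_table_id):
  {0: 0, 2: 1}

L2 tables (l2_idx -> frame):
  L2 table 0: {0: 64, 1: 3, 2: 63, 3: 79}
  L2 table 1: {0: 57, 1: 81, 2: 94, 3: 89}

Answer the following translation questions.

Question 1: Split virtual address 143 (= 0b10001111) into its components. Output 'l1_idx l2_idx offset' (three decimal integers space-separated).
Answer: 2 0 15

Derivation:
vaddr = 143 = 0b10001111
  top 2 bits -> l1_idx = 2
  next 2 bits -> l2_idx = 0
  bottom 4 bits -> offset = 15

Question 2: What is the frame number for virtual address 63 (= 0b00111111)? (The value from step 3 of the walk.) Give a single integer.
vaddr = 63: l1_idx=0, l2_idx=3
L1[0] = 0; L2[0][3] = 79

Answer: 79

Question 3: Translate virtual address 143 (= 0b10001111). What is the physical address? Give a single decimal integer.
Answer: 927

Derivation:
vaddr = 143 = 0b10001111
Split: l1_idx=2, l2_idx=0, offset=15
L1[2] = 1
L2[1][0] = 57
paddr = 57 * 16 + 15 = 927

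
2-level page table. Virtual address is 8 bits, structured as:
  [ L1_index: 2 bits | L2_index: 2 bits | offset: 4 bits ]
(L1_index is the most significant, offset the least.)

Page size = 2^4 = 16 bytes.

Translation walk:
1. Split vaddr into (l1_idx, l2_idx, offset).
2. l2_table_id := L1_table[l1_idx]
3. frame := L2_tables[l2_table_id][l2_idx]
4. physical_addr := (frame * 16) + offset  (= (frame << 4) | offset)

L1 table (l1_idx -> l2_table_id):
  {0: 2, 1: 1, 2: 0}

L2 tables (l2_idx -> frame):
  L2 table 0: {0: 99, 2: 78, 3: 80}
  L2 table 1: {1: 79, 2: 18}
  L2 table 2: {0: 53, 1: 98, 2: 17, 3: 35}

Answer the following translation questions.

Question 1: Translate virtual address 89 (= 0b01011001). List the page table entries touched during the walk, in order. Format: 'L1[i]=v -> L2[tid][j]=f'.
Answer: L1[1]=1 -> L2[1][1]=79

Derivation:
vaddr = 89 = 0b01011001
Split: l1_idx=1, l2_idx=1, offset=9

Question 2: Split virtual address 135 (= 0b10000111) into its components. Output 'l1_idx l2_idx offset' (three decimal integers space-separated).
vaddr = 135 = 0b10000111
  top 2 bits -> l1_idx = 2
  next 2 bits -> l2_idx = 0
  bottom 4 bits -> offset = 7

Answer: 2 0 7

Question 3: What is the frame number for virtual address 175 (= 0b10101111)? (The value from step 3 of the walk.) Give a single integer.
Answer: 78

Derivation:
vaddr = 175: l1_idx=2, l2_idx=2
L1[2] = 0; L2[0][2] = 78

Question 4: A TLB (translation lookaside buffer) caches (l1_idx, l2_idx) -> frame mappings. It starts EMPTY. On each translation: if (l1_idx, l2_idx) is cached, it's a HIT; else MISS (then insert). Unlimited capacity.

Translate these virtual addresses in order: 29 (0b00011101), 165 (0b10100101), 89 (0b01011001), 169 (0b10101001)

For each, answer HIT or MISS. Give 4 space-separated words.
Answer: MISS MISS MISS HIT

Derivation:
vaddr=29: (0,1) not in TLB -> MISS, insert
vaddr=165: (2,2) not in TLB -> MISS, insert
vaddr=89: (1,1) not in TLB -> MISS, insert
vaddr=169: (2,2) in TLB -> HIT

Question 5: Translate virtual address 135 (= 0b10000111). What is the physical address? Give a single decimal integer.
vaddr = 135 = 0b10000111
Split: l1_idx=2, l2_idx=0, offset=7
L1[2] = 0
L2[0][0] = 99
paddr = 99 * 16 + 7 = 1591

Answer: 1591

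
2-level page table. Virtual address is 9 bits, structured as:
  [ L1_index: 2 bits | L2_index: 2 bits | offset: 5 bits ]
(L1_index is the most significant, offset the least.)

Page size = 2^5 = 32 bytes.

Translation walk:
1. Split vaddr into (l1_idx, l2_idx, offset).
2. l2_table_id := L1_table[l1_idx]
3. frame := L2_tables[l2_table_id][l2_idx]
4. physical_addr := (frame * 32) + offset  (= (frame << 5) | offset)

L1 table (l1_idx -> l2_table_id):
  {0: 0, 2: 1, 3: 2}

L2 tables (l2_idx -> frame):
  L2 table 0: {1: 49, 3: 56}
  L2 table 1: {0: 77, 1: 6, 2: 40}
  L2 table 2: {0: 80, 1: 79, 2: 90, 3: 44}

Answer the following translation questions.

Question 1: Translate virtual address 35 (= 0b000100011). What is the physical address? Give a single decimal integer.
vaddr = 35 = 0b000100011
Split: l1_idx=0, l2_idx=1, offset=3
L1[0] = 0
L2[0][1] = 49
paddr = 49 * 32 + 3 = 1571

Answer: 1571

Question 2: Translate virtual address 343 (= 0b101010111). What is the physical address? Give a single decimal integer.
Answer: 1303

Derivation:
vaddr = 343 = 0b101010111
Split: l1_idx=2, l2_idx=2, offset=23
L1[2] = 1
L2[1][2] = 40
paddr = 40 * 32 + 23 = 1303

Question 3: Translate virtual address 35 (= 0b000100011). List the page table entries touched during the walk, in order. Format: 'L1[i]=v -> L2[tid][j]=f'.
vaddr = 35 = 0b000100011
Split: l1_idx=0, l2_idx=1, offset=3

Answer: L1[0]=0 -> L2[0][1]=49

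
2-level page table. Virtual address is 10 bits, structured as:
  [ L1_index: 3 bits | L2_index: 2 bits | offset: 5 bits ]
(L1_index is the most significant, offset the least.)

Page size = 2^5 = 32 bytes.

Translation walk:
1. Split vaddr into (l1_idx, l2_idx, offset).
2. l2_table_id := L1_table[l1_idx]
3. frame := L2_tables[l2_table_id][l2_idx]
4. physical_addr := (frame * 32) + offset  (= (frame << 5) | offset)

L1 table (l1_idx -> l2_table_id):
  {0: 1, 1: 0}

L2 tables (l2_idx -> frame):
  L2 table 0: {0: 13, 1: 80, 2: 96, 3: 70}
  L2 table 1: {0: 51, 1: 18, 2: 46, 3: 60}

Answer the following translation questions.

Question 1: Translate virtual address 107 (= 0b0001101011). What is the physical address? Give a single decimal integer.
vaddr = 107 = 0b0001101011
Split: l1_idx=0, l2_idx=3, offset=11
L1[0] = 1
L2[1][3] = 60
paddr = 60 * 32 + 11 = 1931

Answer: 1931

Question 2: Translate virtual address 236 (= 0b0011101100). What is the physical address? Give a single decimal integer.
vaddr = 236 = 0b0011101100
Split: l1_idx=1, l2_idx=3, offset=12
L1[1] = 0
L2[0][3] = 70
paddr = 70 * 32 + 12 = 2252

Answer: 2252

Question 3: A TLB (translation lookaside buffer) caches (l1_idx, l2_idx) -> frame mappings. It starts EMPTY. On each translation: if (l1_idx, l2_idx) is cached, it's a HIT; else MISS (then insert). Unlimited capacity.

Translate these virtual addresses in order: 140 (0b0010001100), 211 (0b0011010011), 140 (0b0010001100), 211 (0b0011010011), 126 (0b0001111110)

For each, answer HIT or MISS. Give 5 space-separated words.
Answer: MISS MISS HIT HIT MISS

Derivation:
vaddr=140: (1,0) not in TLB -> MISS, insert
vaddr=211: (1,2) not in TLB -> MISS, insert
vaddr=140: (1,0) in TLB -> HIT
vaddr=211: (1,2) in TLB -> HIT
vaddr=126: (0,3) not in TLB -> MISS, insert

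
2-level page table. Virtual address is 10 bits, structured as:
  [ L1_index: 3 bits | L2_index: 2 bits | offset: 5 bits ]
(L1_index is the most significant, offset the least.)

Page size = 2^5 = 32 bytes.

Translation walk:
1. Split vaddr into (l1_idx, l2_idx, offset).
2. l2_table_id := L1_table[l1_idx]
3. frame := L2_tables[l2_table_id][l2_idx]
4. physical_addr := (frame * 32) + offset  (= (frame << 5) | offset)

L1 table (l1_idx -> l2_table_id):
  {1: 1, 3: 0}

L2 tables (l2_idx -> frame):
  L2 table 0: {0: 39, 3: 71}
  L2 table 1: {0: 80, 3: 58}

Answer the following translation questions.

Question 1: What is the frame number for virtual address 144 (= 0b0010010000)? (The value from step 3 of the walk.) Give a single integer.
Answer: 80

Derivation:
vaddr = 144: l1_idx=1, l2_idx=0
L1[1] = 1; L2[1][0] = 80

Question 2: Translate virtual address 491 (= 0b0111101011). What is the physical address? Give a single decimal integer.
Answer: 2283

Derivation:
vaddr = 491 = 0b0111101011
Split: l1_idx=3, l2_idx=3, offset=11
L1[3] = 0
L2[0][3] = 71
paddr = 71 * 32 + 11 = 2283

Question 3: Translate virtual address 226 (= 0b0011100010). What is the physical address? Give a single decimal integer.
Answer: 1858

Derivation:
vaddr = 226 = 0b0011100010
Split: l1_idx=1, l2_idx=3, offset=2
L1[1] = 1
L2[1][3] = 58
paddr = 58 * 32 + 2 = 1858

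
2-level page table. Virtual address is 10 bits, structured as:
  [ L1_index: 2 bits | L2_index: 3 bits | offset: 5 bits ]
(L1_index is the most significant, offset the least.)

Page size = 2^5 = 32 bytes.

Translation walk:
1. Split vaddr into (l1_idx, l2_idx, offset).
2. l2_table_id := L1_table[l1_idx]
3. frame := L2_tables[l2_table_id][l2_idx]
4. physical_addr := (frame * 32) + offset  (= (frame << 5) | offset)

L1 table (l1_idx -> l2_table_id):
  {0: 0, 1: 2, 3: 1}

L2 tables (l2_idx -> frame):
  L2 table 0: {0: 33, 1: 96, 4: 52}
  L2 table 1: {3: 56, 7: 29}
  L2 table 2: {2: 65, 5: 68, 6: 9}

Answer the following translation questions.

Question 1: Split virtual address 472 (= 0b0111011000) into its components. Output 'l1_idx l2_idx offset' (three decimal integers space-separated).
Answer: 1 6 24

Derivation:
vaddr = 472 = 0b0111011000
  top 2 bits -> l1_idx = 1
  next 3 bits -> l2_idx = 6
  bottom 5 bits -> offset = 24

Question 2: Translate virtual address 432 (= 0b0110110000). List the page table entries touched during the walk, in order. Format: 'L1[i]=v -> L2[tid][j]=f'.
Answer: L1[1]=2 -> L2[2][5]=68

Derivation:
vaddr = 432 = 0b0110110000
Split: l1_idx=1, l2_idx=5, offset=16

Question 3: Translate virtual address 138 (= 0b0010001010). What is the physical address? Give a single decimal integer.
Answer: 1674

Derivation:
vaddr = 138 = 0b0010001010
Split: l1_idx=0, l2_idx=4, offset=10
L1[0] = 0
L2[0][4] = 52
paddr = 52 * 32 + 10 = 1674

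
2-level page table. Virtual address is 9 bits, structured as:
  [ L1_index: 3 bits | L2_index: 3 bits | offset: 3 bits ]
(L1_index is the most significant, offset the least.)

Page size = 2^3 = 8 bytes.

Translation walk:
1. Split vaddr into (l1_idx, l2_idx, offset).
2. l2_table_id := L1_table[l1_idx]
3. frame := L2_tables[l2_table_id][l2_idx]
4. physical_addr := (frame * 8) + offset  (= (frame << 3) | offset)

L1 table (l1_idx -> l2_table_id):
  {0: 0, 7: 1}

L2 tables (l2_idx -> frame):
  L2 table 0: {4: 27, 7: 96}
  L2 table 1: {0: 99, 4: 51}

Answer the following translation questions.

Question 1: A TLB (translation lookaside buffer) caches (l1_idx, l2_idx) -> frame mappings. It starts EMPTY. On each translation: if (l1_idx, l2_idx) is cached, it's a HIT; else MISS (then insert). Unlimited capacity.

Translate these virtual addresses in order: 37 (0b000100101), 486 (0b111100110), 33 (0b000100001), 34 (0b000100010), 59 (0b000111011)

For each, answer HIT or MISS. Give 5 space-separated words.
vaddr=37: (0,4) not in TLB -> MISS, insert
vaddr=486: (7,4) not in TLB -> MISS, insert
vaddr=33: (0,4) in TLB -> HIT
vaddr=34: (0,4) in TLB -> HIT
vaddr=59: (0,7) not in TLB -> MISS, insert

Answer: MISS MISS HIT HIT MISS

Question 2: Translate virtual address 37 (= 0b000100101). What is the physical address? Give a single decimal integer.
vaddr = 37 = 0b000100101
Split: l1_idx=0, l2_idx=4, offset=5
L1[0] = 0
L2[0][4] = 27
paddr = 27 * 8 + 5 = 221

Answer: 221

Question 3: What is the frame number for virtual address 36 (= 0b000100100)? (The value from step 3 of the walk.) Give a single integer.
vaddr = 36: l1_idx=0, l2_idx=4
L1[0] = 0; L2[0][4] = 27

Answer: 27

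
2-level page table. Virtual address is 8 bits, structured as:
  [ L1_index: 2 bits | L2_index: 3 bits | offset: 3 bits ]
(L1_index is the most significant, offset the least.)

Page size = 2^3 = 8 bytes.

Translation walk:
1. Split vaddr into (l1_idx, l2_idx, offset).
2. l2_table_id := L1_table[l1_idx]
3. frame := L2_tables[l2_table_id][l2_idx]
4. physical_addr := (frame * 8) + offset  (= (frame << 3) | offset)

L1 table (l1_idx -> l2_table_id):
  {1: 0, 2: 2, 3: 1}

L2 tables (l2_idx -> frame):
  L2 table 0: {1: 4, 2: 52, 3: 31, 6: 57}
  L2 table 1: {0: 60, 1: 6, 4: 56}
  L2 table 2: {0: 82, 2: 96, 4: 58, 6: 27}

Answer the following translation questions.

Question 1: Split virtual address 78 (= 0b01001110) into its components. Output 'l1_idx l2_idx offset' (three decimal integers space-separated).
vaddr = 78 = 0b01001110
  top 2 bits -> l1_idx = 1
  next 3 bits -> l2_idx = 1
  bottom 3 bits -> offset = 6

Answer: 1 1 6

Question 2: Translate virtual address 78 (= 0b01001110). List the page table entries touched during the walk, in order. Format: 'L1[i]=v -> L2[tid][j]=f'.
vaddr = 78 = 0b01001110
Split: l1_idx=1, l2_idx=1, offset=6

Answer: L1[1]=0 -> L2[0][1]=4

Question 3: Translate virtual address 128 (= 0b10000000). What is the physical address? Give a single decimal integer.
Answer: 656

Derivation:
vaddr = 128 = 0b10000000
Split: l1_idx=2, l2_idx=0, offset=0
L1[2] = 2
L2[2][0] = 82
paddr = 82 * 8 + 0 = 656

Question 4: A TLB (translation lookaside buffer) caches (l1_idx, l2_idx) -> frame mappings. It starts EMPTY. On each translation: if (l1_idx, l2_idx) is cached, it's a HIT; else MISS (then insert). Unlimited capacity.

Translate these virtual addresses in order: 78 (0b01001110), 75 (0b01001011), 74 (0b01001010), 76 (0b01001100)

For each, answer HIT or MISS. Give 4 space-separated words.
Answer: MISS HIT HIT HIT

Derivation:
vaddr=78: (1,1) not in TLB -> MISS, insert
vaddr=75: (1,1) in TLB -> HIT
vaddr=74: (1,1) in TLB -> HIT
vaddr=76: (1,1) in TLB -> HIT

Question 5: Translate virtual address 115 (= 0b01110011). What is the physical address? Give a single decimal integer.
vaddr = 115 = 0b01110011
Split: l1_idx=1, l2_idx=6, offset=3
L1[1] = 0
L2[0][6] = 57
paddr = 57 * 8 + 3 = 459

Answer: 459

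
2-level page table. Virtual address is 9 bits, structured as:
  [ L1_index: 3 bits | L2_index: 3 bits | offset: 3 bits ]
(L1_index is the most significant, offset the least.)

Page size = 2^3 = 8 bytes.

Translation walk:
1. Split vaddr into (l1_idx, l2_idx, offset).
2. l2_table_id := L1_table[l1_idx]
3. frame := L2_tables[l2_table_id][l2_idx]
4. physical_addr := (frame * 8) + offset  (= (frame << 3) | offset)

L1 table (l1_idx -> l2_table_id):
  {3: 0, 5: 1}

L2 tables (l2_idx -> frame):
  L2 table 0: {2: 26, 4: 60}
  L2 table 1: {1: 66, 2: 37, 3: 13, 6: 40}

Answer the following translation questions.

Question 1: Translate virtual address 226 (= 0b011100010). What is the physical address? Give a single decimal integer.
Answer: 482

Derivation:
vaddr = 226 = 0b011100010
Split: l1_idx=3, l2_idx=4, offset=2
L1[3] = 0
L2[0][4] = 60
paddr = 60 * 8 + 2 = 482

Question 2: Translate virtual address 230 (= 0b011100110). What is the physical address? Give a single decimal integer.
vaddr = 230 = 0b011100110
Split: l1_idx=3, l2_idx=4, offset=6
L1[3] = 0
L2[0][4] = 60
paddr = 60 * 8 + 6 = 486

Answer: 486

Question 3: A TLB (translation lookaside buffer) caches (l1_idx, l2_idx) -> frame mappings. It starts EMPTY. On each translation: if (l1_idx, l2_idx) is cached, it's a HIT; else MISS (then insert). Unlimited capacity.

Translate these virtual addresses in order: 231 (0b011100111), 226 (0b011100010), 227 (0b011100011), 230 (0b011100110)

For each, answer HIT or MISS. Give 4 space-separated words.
vaddr=231: (3,4) not in TLB -> MISS, insert
vaddr=226: (3,4) in TLB -> HIT
vaddr=227: (3,4) in TLB -> HIT
vaddr=230: (3,4) in TLB -> HIT

Answer: MISS HIT HIT HIT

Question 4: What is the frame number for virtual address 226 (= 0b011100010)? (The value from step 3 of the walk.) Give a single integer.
vaddr = 226: l1_idx=3, l2_idx=4
L1[3] = 0; L2[0][4] = 60

Answer: 60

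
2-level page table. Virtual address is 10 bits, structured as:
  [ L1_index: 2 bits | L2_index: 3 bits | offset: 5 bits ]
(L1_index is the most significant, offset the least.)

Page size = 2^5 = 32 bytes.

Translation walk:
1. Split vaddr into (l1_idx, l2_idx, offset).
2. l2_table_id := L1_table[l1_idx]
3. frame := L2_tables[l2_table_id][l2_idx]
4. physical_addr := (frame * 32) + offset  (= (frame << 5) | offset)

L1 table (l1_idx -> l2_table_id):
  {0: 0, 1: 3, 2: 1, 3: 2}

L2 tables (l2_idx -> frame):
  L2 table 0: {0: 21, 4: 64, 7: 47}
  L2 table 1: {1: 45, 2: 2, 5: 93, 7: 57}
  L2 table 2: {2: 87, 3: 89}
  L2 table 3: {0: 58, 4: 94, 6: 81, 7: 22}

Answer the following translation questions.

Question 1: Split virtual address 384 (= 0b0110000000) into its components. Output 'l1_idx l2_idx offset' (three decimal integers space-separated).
vaddr = 384 = 0b0110000000
  top 2 bits -> l1_idx = 1
  next 3 bits -> l2_idx = 4
  bottom 5 bits -> offset = 0

Answer: 1 4 0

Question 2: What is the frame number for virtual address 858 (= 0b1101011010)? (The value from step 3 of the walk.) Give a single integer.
vaddr = 858: l1_idx=3, l2_idx=2
L1[3] = 2; L2[2][2] = 87

Answer: 87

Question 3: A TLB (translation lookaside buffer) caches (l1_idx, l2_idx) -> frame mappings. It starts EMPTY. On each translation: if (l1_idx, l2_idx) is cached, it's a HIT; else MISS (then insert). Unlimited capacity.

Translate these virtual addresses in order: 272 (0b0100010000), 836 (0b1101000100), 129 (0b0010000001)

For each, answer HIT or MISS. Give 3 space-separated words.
vaddr=272: (1,0) not in TLB -> MISS, insert
vaddr=836: (3,2) not in TLB -> MISS, insert
vaddr=129: (0,4) not in TLB -> MISS, insert

Answer: MISS MISS MISS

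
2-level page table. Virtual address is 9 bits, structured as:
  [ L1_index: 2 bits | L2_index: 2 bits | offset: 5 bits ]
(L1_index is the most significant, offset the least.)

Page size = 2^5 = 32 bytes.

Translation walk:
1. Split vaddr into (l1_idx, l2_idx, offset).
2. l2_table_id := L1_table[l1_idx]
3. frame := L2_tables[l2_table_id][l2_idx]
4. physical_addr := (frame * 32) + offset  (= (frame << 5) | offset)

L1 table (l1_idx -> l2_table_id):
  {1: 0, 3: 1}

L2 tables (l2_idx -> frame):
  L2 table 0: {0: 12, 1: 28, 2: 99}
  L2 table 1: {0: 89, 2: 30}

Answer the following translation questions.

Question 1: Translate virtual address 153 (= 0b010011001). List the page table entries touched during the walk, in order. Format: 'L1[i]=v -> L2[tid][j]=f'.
vaddr = 153 = 0b010011001
Split: l1_idx=1, l2_idx=0, offset=25

Answer: L1[1]=0 -> L2[0][0]=12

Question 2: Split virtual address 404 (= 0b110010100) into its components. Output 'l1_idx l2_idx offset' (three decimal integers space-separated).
vaddr = 404 = 0b110010100
  top 2 bits -> l1_idx = 3
  next 2 bits -> l2_idx = 0
  bottom 5 bits -> offset = 20

Answer: 3 0 20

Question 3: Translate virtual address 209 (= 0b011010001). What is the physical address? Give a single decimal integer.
Answer: 3185

Derivation:
vaddr = 209 = 0b011010001
Split: l1_idx=1, l2_idx=2, offset=17
L1[1] = 0
L2[0][2] = 99
paddr = 99 * 32 + 17 = 3185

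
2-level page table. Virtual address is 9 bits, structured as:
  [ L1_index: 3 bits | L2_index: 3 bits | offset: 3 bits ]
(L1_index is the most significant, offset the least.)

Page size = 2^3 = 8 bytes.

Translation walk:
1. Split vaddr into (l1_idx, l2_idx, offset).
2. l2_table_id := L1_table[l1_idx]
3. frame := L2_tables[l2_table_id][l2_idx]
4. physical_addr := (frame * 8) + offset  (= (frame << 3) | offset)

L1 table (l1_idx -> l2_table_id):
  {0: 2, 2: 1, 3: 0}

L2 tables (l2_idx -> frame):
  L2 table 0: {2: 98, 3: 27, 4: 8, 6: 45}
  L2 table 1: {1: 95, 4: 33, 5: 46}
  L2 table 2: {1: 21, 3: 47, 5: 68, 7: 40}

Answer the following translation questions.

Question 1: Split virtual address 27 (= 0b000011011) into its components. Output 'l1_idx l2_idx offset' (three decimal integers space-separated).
vaddr = 27 = 0b000011011
  top 3 bits -> l1_idx = 0
  next 3 bits -> l2_idx = 3
  bottom 3 bits -> offset = 3

Answer: 0 3 3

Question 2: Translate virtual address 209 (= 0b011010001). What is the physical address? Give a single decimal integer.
vaddr = 209 = 0b011010001
Split: l1_idx=3, l2_idx=2, offset=1
L1[3] = 0
L2[0][2] = 98
paddr = 98 * 8 + 1 = 785

Answer: 785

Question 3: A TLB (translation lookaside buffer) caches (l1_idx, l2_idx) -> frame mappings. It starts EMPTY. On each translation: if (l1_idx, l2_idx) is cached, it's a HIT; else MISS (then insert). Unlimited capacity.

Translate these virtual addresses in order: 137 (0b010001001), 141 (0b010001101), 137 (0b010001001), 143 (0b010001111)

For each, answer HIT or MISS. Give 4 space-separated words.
vaddr=137: (2,1) not in TLB -> MISS, insert
vaddr=141: (2,1) in TLB -> HIT
vaddr=137: (2,1) in TLB -> HIT
vaddr=143: (2,1) in TLB -> HIT

Answer: MISS HIT HIT HIT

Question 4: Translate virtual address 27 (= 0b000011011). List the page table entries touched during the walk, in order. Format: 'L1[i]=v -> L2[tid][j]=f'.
vaddr = 27 = 0b000011011
Split: l1_idx=0, l2_idx=3, offset=3

Answer: L1[0]=2 -> L2[2][3]=47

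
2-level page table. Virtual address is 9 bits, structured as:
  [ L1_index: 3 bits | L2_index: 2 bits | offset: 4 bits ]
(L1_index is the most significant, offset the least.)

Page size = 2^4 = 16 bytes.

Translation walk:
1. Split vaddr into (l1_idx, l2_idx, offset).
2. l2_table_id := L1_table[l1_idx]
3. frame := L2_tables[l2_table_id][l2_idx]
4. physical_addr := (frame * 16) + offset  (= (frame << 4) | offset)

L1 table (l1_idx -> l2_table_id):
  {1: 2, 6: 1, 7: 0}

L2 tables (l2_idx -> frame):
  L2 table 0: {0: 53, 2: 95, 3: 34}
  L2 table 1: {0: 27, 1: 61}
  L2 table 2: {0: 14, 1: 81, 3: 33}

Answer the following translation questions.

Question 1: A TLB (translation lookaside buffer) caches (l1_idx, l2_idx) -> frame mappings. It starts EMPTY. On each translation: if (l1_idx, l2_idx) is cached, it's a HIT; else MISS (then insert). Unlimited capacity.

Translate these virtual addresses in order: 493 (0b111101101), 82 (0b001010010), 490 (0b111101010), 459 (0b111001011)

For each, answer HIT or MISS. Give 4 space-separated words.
vaddr=493: (7,2) not in TLB -> MISS, insert
vaddr=82: (1,1) not in TLB -> MISS, insert
vaddr=490: (7,2) in TLB -> HIT
vaddr=459: (7,0) not in TLB -> MISS, insert

Answer: MISS MISS HIT MISS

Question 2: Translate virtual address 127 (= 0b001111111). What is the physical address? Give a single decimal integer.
Answer: 543

Derivation:
vaddr = 127 = 0b001111111
Split: l1_idx=1, l2_idx=3, offset=15
L1[1] = 2
L2[2][3] = 33
paddr = 33 * 16 + 15 = 543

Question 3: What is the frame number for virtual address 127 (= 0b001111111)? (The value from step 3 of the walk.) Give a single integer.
Answer: 33

Derivation:
vaddr = 127: l1_idx=1, l2_idx=3
L1[1] = 2; L2[2][3] = 33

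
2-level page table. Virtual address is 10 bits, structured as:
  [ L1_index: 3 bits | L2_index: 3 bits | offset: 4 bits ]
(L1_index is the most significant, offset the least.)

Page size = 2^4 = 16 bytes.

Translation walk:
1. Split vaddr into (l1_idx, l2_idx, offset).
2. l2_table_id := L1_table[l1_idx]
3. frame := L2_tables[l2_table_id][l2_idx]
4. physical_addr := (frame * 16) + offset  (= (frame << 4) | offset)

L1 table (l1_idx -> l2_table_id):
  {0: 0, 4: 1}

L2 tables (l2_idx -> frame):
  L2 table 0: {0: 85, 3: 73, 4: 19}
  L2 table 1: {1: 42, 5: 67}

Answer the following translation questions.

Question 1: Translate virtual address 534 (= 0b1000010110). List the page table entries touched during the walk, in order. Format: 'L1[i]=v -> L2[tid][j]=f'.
Answer: L1[4]=1 -> L2[1][1]=42

Derivation:
vaddr = 534 = 0b1000010110
Split: l1_idx=4, l2_idx=1, offset=6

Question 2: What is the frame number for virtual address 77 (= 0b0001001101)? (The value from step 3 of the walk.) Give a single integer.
Answer: 19

Derivation:
vaddr = 77: l1_idx=0, l2_idx=4
L1[0] = 0; L2[0][4] = 19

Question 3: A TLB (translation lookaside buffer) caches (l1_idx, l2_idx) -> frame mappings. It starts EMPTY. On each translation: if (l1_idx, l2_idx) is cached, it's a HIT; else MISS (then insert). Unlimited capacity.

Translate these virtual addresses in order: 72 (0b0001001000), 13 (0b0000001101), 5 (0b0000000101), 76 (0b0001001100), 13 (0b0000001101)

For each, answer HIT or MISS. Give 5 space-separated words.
Answer: MISS MISS HIT HIT HIT

Derivation:
vaddr=72: (0,4) not in TLB -> MISS, insert
vaddr=13: (0,0) not in TLB -> MISS, insert
vaddr=5: (0,0) in TLB -> HIT
vaddr=76: (0,4) in TLB -> HIT
vaddr=13: (0,0) in TLB -> HIT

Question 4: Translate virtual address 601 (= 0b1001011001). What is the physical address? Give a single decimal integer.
Answer: 1081

Derivation:
vaddr = 601 = 0b1001011001
Split: l1_idx=4, l2_idx=5, offset=9
L1[4] = 1
L2[1][5] = 67
paddr = 67 * 16 + 9 = 1081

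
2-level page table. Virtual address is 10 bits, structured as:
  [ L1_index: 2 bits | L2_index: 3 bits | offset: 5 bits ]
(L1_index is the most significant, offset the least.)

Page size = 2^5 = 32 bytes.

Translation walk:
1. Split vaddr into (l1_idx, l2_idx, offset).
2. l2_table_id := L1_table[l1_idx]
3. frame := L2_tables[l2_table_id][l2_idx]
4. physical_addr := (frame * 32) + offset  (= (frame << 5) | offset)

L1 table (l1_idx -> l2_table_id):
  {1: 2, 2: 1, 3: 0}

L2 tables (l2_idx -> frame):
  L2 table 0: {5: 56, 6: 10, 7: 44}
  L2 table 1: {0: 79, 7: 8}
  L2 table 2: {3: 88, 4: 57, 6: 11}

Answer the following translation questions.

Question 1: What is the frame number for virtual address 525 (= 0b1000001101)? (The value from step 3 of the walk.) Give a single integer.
vaddr = 525: l1_idx=2, l2_idx=0
L1[2] = 1; L2[1][0] = 79

Answer: 79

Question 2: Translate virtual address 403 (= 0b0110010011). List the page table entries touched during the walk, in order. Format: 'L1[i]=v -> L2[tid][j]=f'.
Answer: L1[1]=2 -> L2[2][4]=57

Derivation:
vaddr = 403 = 0b0110010011
Split: l1_idx=1, l2_idx=4, offset=19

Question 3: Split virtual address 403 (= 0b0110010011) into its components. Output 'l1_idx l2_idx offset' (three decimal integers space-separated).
vaddr = 403 = 0b0110010011
  top 2 bits -> l1_idx = 1
  next 3 bits -> l2_idx = 4
  bottom 5 bits -> offset = 19

Answer: 1 4 19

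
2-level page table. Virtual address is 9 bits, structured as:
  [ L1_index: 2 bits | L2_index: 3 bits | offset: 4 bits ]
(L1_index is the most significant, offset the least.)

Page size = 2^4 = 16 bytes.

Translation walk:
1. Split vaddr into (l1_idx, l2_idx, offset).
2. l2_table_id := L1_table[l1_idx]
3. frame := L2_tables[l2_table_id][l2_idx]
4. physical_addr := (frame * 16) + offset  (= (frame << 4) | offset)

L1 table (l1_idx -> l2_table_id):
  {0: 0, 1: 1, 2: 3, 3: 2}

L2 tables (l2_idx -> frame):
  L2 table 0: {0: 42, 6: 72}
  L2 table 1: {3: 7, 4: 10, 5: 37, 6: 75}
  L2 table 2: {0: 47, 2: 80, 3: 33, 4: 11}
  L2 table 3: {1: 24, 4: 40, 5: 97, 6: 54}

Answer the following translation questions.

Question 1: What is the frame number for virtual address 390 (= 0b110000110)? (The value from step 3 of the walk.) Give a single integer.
vaddr = 390: l1_idx=3, l2_idx=0
L1[3] = 2; L2[2][0] = 47

Answer: 47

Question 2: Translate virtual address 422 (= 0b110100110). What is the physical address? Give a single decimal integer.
Answer: 1286

Derivation:
vaddr = 422 = 0b110100110
Split: l1_idx=3, l2_idx=2, offset=6
L1[3] = 2
L2[2][2] = 80
paddr = 80 * 16 + 6 = 1286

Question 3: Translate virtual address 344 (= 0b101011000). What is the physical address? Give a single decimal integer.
vaddr = 344 = 0b101011000
Split: l1_idx=2, l2_idx=5, offset=8
L1[2] = 3
L2[3][5] = 97
paddr = 97 * 16 + 8 = 1560

Answer: 1560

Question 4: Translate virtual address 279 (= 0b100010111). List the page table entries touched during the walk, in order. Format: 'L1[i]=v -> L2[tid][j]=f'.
Answer: L1[2]=3 -> L2[3][1]=24

Derivation:
vaddr = 279 = 0b100010111
Split: l1_idx=2, l2_idx=1, offset=7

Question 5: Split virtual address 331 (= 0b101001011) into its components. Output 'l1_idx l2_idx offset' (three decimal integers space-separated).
vaddr = 331 = 0b101001011
  top 2 bits -> l1_idx = 2
  next 3 bits -> l2_idx = 4
  bottom 4 bits -> offset = 11

Answer: 2 4 11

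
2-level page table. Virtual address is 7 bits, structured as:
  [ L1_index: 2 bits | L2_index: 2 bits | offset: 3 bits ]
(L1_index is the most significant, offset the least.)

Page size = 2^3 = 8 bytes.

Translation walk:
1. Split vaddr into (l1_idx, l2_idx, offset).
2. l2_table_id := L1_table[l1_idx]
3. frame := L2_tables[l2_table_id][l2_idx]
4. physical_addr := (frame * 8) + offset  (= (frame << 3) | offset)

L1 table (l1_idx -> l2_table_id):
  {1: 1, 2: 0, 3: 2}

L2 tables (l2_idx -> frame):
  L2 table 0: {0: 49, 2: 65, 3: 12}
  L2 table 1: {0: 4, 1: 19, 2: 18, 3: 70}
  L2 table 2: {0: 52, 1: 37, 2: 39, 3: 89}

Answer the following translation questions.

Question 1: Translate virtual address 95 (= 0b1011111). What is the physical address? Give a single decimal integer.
vaddr = 95 = 0b1011111
Split: l1_idx=2, l2_idx=3, offset=7
L1[2] = 0
L2[0][3] = 12
paddr = 12 * 8 + 7 = 103

Answer: 103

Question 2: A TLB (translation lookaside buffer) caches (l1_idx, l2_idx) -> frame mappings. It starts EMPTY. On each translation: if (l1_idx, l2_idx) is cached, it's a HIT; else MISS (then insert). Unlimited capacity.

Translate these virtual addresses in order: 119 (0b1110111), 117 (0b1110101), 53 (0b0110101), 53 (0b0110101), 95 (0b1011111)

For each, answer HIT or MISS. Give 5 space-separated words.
Answer: MISS HIT MISS HIT MISS

Derivation:
vaddr=119: (3,2) not in TLB -> MISS, insert
vaddr=117: (3,2) in TLB -> HIT
vaddr=53: (1,2) not in TLB -> MISS, insert
vaddr=53: (1,2) in TLB -> HIT
vaddr=95: (2,3) not in TLB -> MISS, insert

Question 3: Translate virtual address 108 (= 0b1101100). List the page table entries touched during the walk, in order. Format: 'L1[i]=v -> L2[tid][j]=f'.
vaddr = 108 = 0b1101100
Split: l1_idx=3, l2_idx=1, offset=4

Answer: L1[3]=2 -> L2[2][1]=37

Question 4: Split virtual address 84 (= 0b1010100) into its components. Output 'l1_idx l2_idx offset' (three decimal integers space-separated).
vaddr = 84 = 0b1010100
  top 2 bits -> l1_idx = 2
  next 2 bits -> l2_idx = 2
  bottom 3 bits -> offset = 4

Answer: 2 2 4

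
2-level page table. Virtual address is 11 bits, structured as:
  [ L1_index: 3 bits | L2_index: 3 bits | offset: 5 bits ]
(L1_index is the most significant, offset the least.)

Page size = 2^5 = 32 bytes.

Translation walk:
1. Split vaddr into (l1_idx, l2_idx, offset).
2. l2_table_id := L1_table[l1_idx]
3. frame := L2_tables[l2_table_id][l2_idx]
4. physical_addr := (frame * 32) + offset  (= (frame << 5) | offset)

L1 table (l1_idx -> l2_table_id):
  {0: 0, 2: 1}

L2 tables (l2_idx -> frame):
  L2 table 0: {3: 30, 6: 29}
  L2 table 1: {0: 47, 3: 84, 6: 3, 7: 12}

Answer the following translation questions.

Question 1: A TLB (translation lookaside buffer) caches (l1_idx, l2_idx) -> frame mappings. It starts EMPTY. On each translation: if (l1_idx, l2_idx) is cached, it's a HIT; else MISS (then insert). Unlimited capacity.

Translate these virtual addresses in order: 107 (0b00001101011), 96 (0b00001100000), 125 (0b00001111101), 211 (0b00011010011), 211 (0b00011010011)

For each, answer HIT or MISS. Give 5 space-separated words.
vaddr=107: (0,3) not in TLB -> MISS, insert
vaddr=96: (0,3) in TLB -> HIT
vaddr=125: (0,3) in TLB -> HIT
vaddr=211: (0,6) not in TLB -> MISS, insert
vaddr=211: (0,6) in TLB -> HIT

Answer: MISS HIT HIT MISS HIT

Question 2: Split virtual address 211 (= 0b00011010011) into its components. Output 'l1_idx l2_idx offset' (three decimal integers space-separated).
vaddr = 211 = 0b00011010011
  top 3 bits -> l1_idx = 0
  next 3 bits -> l2_idx = 6
  bottom 5 bits -> offset = 19

Answer: 0 6 19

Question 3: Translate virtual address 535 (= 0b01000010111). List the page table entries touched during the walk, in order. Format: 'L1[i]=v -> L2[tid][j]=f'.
Answer: L1[2]=1 -> L2[1][0]=47

Derivation:
vaddr = 535 = 0b01000010111
Split: l1_idx=2, l2_idx=0, offset=23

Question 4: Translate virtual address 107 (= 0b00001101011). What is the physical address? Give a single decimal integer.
Answer: 971

Derivation:
vaddr = 107 = 0b00001101011
Split: l1_idx=0, l2_idx=3, offset=11
L1[0] = 0
L2[0][3] = 30
paddr = 30 * 32 + 11 = 971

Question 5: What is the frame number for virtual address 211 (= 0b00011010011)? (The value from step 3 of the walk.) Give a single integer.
vaddr = 211: l1_idx=0, l2_idx=6
L1[0] = 0; L2[0][6] = 29

Answer: 29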